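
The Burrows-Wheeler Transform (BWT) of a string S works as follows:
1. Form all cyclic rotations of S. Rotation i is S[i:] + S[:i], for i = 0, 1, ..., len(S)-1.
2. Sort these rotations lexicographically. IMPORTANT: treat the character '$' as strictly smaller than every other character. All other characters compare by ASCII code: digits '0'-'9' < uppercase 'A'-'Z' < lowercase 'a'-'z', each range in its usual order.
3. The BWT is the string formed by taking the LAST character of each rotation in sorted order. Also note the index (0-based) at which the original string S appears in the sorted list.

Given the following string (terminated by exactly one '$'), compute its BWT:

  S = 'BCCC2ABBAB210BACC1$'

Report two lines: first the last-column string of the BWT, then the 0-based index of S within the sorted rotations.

Answer: 11C2BCB2BAB0A$CCACB
13

Derivation:
All 19 rotations (rotation i = S[i:]+S[:i]):
  rot[0] = BCCC2ABBAB210BACC1$
  rot[1] = CCC2ABBAB210BACC1$B
  rot[2] = CC2ABBAB210BACC1$BC
  rot[3] = C2ABBAB210BACC1$BCC
  rot[4] = 2ABBAB210BACC1$BCCC
  rot[5] = ABBAB210BACC1$BCCC2
  rot[6] = BBAB210BACC1$BCCC2A
  rot[7] = BAB210BACC1$BCCC2AB
  rot[8] = AB210BACC1$BCCC2ABB
  rot[9] = B210BACC1$BCCC2ABBA
  rot[10] = 210BACC1$BCCC2ABBAB
  rot[11] = 10BACC1$BCCC2ABBAB2
  rot[12] = 0BACC1$BCCC2ABBAB21
  rot[13] = BACC1$BCCC2ABBAB210
  rot[14] = ACC1$BCCC2ABBAB210B
  rot[15] = CC1$BCCC2ABBAB210BA
  rot[16] = C1$BCCC2ABBAB210BAC
  rot[17] = 1$BCCC2ABBAB210BACC
  rot[18] = $BCCC2ABBAB210BACC1
Sorted (with $ < everything):
  sorted[0] = $BCCC2ABBAB210BACC1  (last char: '1')
  sorted[1] = 0BACC1$BCCC2ABBAB21  (last char: '1')
  sorted[2] = 1$BCCC2ABBAB210BACC  (last char: 'C')
  sorted[3] = 10BACC1$BCCC2ABBAB2  (last char: '2')
  sorted[4] = 210BACC1$BCCC2ABBAB  (last char: 'B')
  sorted[5] = 2ABBAB210BACC1$BCCC  (last char: 'C')
  sorted[6] = AB210BACC1$BCCC2ABB  (last char: 'B')
  sorted[7] = ABBAB210BACC1$BCCC2  (last char: '2')
  sorted[8] = ACC1$BCCC2ABBAB210B  (last char: 'B')
  sorted[9] = B210BACC1$BCCC2ABBA  (last char: 'A')
  sorted[10] = BAB210BACC1$BCCC2AB  (last char: 'B')
  sorted[11] = BACC1$BCCC2ABBAB210  (last char: '0')
  sorted[12] = BBAB210BACC1$BCCC2A  (last char: 'A')
  sorted[13] = BCCC2ABBAB210BACC1$  (last char: '$')
  sorted[14] = C1$BCCC2ABBAB210BAC  (last char: 'C')
  sorted[15] = C2ABBAB210BACC1$BCC  (last char: 'C')
  sorted[16] = CC1$BCCC2ABBAB210BA  (last char: 'A')
  sorted[17] = CC2ABBAB210BACC1$BC  (last char: 'C')
  sorted[18] = CCC2ABBAB210BACC1$B  (last char: 'B')
Last column: 11C2BCB2BAB0A$CCACB
Original string S is at sorted index 13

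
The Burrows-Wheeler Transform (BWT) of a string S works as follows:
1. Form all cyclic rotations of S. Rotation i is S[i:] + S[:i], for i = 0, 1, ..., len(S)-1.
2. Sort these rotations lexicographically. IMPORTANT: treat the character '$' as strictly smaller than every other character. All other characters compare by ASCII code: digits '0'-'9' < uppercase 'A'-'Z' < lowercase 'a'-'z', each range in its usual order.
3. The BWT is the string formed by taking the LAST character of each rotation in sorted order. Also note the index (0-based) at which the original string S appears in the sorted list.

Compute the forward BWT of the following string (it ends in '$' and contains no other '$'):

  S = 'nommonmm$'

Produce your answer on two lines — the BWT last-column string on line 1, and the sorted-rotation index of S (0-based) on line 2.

All 9 rotations (rotation i = S[i:]+S[:i]):
  rot[0] = nommonmm$
  rot[1] = ommonmm$n
  rot[2] = mmonmm$no
  rot[3] = monmm$nom
  rot[4] = onmm$nomm
  rot[5] = nmm$nommo
  rot[6] = mm$nommon
  rot[7] = m$nommonm
  rot[8] = $nommonmm
Sorted (with $ < everything):
  sorted[0] = $nommonmm  (last char: 'm')
  sorted[1] = m$nommonm  (last char: 'm')
  sorted[2] = mm$nommon  (last char: 'n')
  sorted[3] = mmonmm$no  (last char: 'o')
  sorted[4] = monmm$nom  (last char: 'm')
  sorted[5] = nmm$nommo  (last char: 'o')
  sorted[6] = nommonmm$  (last char: '$')
  sorted[7] = ommonmm$n  (last char: 'n')
  sorted[8] = onmm$nomm  (last char: 'm')
Last column: mmnomo$nm
Original string S is at sorted index 6

Answer: mmnomo$nm
6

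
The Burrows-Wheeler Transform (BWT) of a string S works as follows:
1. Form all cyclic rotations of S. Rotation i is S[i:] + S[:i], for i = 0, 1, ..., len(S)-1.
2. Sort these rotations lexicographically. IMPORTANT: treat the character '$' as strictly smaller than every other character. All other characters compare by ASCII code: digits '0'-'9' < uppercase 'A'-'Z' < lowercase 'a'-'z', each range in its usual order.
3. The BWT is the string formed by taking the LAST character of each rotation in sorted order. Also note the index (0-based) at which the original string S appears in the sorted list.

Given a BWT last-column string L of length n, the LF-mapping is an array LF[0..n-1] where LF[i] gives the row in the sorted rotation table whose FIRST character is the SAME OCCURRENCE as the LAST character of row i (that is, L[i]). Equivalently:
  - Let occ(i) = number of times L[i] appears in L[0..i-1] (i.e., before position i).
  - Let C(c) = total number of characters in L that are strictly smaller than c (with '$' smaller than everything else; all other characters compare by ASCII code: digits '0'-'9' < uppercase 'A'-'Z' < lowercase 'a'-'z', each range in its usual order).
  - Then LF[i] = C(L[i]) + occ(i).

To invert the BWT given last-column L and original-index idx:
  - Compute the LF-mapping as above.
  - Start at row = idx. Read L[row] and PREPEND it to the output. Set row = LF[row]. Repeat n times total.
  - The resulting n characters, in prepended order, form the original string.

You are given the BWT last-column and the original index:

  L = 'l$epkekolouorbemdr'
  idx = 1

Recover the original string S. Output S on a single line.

LF mapping: 8 0 3 14 6 4 7 11 9 12 17 13 15 1 5 10 2 16
Walk LF starting at row 1, prepending L[row]:
  step 1: row=1, L[1]='$', prepend. Next row=LF[1]=0
  step 2: row=0, L[0]='l', prepend. Next row=LF[0]=8
  step 3: row=8, L[8]='l', prepend. Next row=LF[8]=9
  step 4: row=9, L[9]='o', prepend. Next row=LF[9]=12
  step 5: row=12, L[12]='r', prepend. Next row=LF[12]=15
  step 6: row=15, L[15]='m', prepend. Next row=LF[15]=10
  step 7: row=10, L[10]='u', prepend. Next row=LF[10]=17
  step 8: row=17, L[17]='r', prepend. Next row=LF[17]=16
  step 9: row=16, L[16]='d', prepend. Next row=LF[16]=2
  step 10: row=2, L[2]='e', prepend. Next row=LF[2]=3
  step 11: row=3, L[3]='p', prepend. Next row=LF[3]=14
  step 12: row=14, L[14]='e', prepend. Next row=LF[14]=5
  step 13: row=5, L[5]='e', prepend. Next row=LF[5]=4
  step 14: row=4, L[4]='k', prepend. Next row=LF[4]=6
  step 15: row=6, L[6]='k', prepend. Next row=LF[6]=7
  step 16: row=7, L[7]='o', prepend. Next row=LF[7]=11
  step 17: row=11, L[11]='o', prepend. Next row=LF[11]=13
  step 18: row=13, L[13]='b', prepend. Next row=LF[13]=1
Reversed output: bookkeepedrumroll$

Answer: bookkeepedrumroll$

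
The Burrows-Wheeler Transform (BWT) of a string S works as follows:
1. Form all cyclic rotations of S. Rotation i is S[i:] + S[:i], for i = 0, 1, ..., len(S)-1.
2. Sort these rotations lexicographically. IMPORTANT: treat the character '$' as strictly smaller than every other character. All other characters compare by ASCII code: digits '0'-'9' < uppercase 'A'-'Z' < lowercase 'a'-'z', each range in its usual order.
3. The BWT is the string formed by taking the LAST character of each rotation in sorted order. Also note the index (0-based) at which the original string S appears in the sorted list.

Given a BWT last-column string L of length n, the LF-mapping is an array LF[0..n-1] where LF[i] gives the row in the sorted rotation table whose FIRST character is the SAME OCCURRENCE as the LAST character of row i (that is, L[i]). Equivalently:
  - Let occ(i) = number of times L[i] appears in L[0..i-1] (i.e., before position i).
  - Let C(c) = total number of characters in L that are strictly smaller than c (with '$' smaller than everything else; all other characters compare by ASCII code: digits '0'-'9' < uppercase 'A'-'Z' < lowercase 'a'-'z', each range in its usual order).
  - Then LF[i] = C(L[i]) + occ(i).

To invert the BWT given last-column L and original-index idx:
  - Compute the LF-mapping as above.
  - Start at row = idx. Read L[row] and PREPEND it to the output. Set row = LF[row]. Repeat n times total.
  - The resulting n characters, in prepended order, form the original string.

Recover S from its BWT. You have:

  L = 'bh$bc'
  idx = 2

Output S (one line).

LF mapping: 1 4 0 2 3
Walk LF starting at row 2, prepending L[row]:
  step 1: row=2, L[2]='$', prepend. Next row=LF[2]=0
  step 2: row=0, L[0]='b', prepend. Next row=LF[0]=1
  step 3: row=1, L[1]='h', prepend. Next row=LF[1]=4
  step 4: row=4, L[4]='c', prepend. Next row=LF[4]=3
  step 5: row=3, L[3]='b', prepend. Next row=LF[3]=2
Reversed output: bchb$

Answer: bchb$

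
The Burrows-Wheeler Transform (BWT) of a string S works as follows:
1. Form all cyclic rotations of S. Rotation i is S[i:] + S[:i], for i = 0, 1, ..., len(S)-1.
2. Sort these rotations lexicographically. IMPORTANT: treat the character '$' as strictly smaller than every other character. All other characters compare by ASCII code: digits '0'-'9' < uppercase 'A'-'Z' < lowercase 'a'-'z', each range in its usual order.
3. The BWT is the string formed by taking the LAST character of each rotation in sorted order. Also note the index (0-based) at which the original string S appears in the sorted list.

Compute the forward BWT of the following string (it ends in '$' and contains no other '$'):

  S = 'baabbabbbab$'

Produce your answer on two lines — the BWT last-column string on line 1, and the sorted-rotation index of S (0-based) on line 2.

Answer: bbbaba$bbbaa
6

Derivation:
All 12 rotations (rotation i = S[i:]+S[:i]):
  rot[0] = baabbabbbab$
  rot[1] = aabbabbbab$b
  rot[2] = abbabbbab$ba
  rot[3] = bbabbbab$baa
  rot[4] = babbbab$baab
  rot[5] = abbbab$baabb
  rot[6] = bbbab$baabba
  rot[7] = bbab$baabbab
  rot[8] = bab$baabbabb
  rot[9] = ab$baabbabbb
  rot[10] = b$baabbabbba
  rot[11] = $baabbabbbab
Sorted (with $ < everything):
  sorted[0] = $baabbabbbab  (last char: 'b')
  sorted[1] = aabbabbbab$b  (last char: 'b')
  sorted[2] = ab$baabbabbb  (last char: 'b')
  sorted[3] = abbabbbab$ba  (last char: 'a')
  sorted[4] = abbbab$baabb  (last char: 'b')
  sorted[5] = b$baabbabbba  (last char: 'a')
  sorted[6] = baabbabbbab$  (last char: '$')
  sorted[7] = bab$baabbabb  (last char: 'b')
  sorted[8] = babbbab$baab  (last char: 'b')
  sorted[9] = bbab$baabbab  (last char: 'b')
  sorted[10] = bbabbbab$baa  (last char: 'a')
  sorted[11] = bbbab$baabba  (last char: 'a')
Last column: bbbaba$bbbaa
Original string S is at sorted index 6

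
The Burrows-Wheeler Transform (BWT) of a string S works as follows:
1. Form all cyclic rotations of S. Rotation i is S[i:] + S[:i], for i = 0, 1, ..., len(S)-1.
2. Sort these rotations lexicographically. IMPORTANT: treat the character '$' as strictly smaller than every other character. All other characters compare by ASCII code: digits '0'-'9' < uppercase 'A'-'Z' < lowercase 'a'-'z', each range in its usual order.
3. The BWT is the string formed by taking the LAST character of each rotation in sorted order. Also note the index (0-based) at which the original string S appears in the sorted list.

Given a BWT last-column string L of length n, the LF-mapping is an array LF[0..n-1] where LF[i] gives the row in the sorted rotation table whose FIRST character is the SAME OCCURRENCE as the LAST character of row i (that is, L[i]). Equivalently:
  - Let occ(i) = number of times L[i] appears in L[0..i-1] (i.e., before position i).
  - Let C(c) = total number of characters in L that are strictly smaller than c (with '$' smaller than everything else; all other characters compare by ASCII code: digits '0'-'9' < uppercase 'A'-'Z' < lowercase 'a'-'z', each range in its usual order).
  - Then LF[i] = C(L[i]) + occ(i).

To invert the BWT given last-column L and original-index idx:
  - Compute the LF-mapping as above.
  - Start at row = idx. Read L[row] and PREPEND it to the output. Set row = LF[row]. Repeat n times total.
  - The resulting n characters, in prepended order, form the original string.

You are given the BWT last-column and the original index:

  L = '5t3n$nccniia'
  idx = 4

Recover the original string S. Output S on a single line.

Answer: cincinnat35$

Derivation:
LF mapping: 2 11 1 8 0 9 4 5 10 6 7 3
Walk LF starting at row 4, prepending L[row]:
  step 1: row=4, L[4]='$', prepend. Next row=LF[4]=0
  step 2: row=0, L[0]='5', prepend. Next row=LF[0]=2
  step 3: row=2, L[2]='3', prepend. Next row=LF[2]=1
  step 4: row=1, L[1]='t', prepend. Next row=LF[1]=11
  step 5: row=11, L[11]='a', prepend. Next row=LF[11]=3
  step 6: row=3, L[3]='n', prepend. Next row=LF[3]=8
  step 7: row=8, L[8]='n', prepend. Next row=LF[8]=10
  step 8: row=10, L[10]='i', prepend. Next row=LF[10]=7
  step 9: row=7, L[7]='c', prepend. Next row=LF[7]=5
  step 10: row=5, L[5]='n', prepend. Next row=LF[5]=9
  step 11: row=9, L[9]='i', prepend. Next row=LF[9]=6
  step 12: row=6, L[6]='c', prepend. Next row=LF[6]=4
Reversed output: cincinnat35$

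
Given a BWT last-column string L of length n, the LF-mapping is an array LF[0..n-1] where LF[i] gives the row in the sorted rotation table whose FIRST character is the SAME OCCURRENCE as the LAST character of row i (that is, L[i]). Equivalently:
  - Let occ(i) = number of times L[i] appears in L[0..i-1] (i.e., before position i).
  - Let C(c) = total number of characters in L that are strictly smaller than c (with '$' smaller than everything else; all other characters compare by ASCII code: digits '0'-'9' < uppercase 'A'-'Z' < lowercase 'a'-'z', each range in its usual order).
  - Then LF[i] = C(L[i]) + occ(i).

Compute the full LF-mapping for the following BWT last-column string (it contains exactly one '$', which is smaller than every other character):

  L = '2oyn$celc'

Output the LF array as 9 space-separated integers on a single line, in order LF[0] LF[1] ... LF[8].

Char counts: '$':1, '2':1, 'c':2, 'e':1, 'l':1, 'n':1, 'o':1, 'y':1
C (first-col start): C('$')=0, C('2')=1, C('c')=2, C('e')=4, C('l')=5, C('n')=6, C('o')=7, C('y')=8
L[0]='2': occ=0, LF[0]=C('2')+0=1+0=1
L[1]='o': occ=0, LF[1]=C('o')+0=7+0=7
L[2]='y': occ=0, LF[2]=C('y')+0=8+0=8
L[3]='n': occ=0, LF[3]=C('n')+0=6+0=6
L[4]='$': occ=0, LF[4]=C('$')+0=0+0=0
L[5]='c': occ=0, LF[5]=C('c')+0=2+0=2
L[6]='e': occ=0, LF[6]=C('e')+0=4+0=4
L[7]='l': occ=0, LF[7]=C('l')+0=5+0=5
L[8]='c': occ=1, LF[8]=C('c')+1=2+1=3

Answer: 1 7 8 6 0 2 4 5 3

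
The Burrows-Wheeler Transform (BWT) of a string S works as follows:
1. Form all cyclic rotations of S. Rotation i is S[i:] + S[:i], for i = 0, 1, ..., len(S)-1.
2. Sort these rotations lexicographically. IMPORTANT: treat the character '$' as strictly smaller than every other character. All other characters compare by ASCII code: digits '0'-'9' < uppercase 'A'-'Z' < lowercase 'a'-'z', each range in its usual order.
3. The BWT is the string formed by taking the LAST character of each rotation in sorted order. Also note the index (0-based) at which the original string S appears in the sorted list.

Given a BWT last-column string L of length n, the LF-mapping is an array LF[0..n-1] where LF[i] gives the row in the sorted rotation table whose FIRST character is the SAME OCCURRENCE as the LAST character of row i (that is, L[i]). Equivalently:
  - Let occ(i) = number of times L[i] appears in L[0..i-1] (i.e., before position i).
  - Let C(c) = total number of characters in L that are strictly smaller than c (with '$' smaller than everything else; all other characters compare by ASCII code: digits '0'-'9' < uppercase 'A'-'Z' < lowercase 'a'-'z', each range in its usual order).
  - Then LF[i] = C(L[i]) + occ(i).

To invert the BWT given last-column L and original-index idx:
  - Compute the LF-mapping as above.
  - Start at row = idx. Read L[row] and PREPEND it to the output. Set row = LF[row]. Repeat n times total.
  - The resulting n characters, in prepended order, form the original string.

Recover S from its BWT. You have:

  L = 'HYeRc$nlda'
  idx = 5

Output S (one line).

Answer: candleRYH$

Derivation:
LF mapping: 1 3 7 2 5 0 9 8 6 4
Walk LF starting at row 5, prepending L[row]:
  step 1: row=5, L[5]='$', prepend. Next row=LF[5]=0
  step 2: row=0, L[0]='H', prepend. Next row=LF[0]=1
  step 3: row=1, L[1]='Y', prepend. Next row=LF[1]=3
  step 4: row=3, L[3]='R', prepend. Next row=LF[3]=2
  step 5: row=2, L[2]='e', prepend. Next row=LF[2]=7
  step 6: row=7, L[7]='l', prepend. Next row=LF[7]=8
  step 7: row=8, L[8]='d', prepend. Next row=LF[8]=6
  step 8: row=6, L[6]='n', prepend. Next row=LF[6]=9
  step 9: row=9, L[9]='a', prepend. Next row=LF[9]=4
  step 10: row=4, L[4]='c', prepend. Next row=LF[4]=5
Reversed output: candleRYH$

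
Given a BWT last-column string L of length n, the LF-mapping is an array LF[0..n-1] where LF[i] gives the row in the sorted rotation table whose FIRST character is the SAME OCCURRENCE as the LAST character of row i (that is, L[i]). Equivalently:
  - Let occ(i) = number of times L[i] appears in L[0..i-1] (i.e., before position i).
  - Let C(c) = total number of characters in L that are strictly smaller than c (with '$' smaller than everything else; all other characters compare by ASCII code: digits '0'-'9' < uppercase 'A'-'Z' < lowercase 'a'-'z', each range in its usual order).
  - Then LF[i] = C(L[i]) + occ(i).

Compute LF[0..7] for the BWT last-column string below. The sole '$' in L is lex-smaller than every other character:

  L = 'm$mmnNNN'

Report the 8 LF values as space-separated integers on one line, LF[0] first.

Char counts: '$':1, 'N':3, 'm':3, 'n':1
C (first-col start): C('$')=0, C('N')=1, C('m')=4, C('n')=7
L[0]='m': occ=0, LF[0]=C('m')+0=4+0=4
L[1]='$': occ=0, LF[1]=C('$')+0=0+0=0
L[2]='m': occ=1, LF[2]=C('m')+1=4+1=5
L[3]='m': occ=2, LF[3]=C('m')+2=4+2=6
L[4]='n': occ=0, LF[4]=C('n')+0=7+0=7
L[5]='N': occ=0, LF[5]=C('N')+0=1+0=1
L[6]='N': occ=1, LF[6]=C('N')+1=1+1=2
L[7]='N': occ=2, LF[7]=C('N')+2=1+2=3

Answer: 4 0 5 6 7 1 2 3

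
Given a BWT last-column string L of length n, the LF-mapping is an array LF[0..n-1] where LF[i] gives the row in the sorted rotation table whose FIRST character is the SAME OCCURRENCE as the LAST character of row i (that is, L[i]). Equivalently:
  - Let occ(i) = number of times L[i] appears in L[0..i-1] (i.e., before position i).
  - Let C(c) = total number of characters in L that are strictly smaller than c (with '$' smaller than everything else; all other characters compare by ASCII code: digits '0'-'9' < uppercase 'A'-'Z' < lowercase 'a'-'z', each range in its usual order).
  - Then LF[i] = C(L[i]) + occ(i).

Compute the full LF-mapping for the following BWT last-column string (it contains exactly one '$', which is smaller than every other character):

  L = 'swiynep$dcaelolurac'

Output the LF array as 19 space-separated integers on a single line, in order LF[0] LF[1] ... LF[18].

Char counts: '$':1, 'a':2, 'c':2, 'd':1, 'e':2, 'i':1, 'l':2, 'n':1, 'o':1, 'p':1, 'r':1, 's':1, 'u':1, 'w':1, 'y':1
C (first-col start): C('$')=0, C('a')=1, C('c')=3, C('d')=5, C('e')=6, C('i')=8, C('l')=9, C('n')=11, C('o')=12, C('p')=13, C('r')=14, C('s')=15, C('u')=16, C('w')=17, C('y')=18
L[0]='s': occ=0, LF[0]=C('s')+0=15+0=15
L[1]='w': occ=0, LF[1]=C('w')+0=17+0=17
L[2]='i': occ=0, LF[2]=C('i')+0=8+0=8
L[3]='y': occ=0, LF[3]=C('y')+0=18+0=18
L[4]='n': occ=0, LF[4]=C('n')+0=11+0=11
L[5]='e': occ=0, LF[5]=C('e')+0=6+0=6
L[6]='p': occ=0, LF[6]=C('p')+0=13+0=13
L[7]='$': occ=0, LF[7]=C('$')+0=0+0=0
L[8]='d': occ=0, LF[8]=C('d')+0=5+0=5
L[9]='c': occ=0, LF[9]=C('c')+0=3+0=3
L[10]='a': occ=0, LF[10]=C('a')+0=1+0=1
L[11]='e': occ=1, LF[11]=C('e')+1=6+1=7
L[12]='l': occ=0, LF[12]=C('l')+0=9+0=9
L[13]='o': occ=0, LF[13]=C('o')+0=12+0=12
L[14]='l': occ=1, LF[14]=C('l')+1=9+1=10
L[15]='u': occ=0, LF[15]=C('u')+0=16+0=16
L[16]='r': occ=0, LF[16]=C('r')+0=14+0=14
L[17]='a': occ=1, LF[17]=C('a')+1=1+1=2
L[18]='c': occ=1, LF[18]=C('c')+1=3+1=4

Answer: 15 17 8 18 11 6 13 0 5 3 1 7 9 12 10 16 14 2 4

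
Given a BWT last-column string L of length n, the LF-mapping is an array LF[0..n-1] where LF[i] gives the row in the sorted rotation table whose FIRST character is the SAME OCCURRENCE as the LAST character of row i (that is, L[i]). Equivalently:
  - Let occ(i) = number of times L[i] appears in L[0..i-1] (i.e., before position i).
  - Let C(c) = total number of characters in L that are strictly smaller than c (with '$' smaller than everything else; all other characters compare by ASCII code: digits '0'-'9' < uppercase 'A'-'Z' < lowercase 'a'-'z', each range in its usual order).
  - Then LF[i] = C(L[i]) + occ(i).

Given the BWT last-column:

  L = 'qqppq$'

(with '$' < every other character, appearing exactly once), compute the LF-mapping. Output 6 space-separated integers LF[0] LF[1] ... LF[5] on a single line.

Answer: 3 4 1 2 5 0

Derivation:
Char counts: '$':1, 'p':2, 'q':3
C (first-col start): C('$')=0, C('p')=1, C('q')=3
L[0]='q': occ=0, LF[0]=C('q')+0=3+0=3
L[1]='q': occ=1, LF[1]=C('q')+1=3+1=4
L[2]='p': occ=0, LF[2]=C('p')+0=1+0=1
L[3]='p': occ=1, LF[3]=C('p')+1=1+1=2
L[4]='q': occ=2, LF[4]=C('q')+2=3+2=5
L[5]='$': occ=0, LF[5]=C('$')+0=0+0=0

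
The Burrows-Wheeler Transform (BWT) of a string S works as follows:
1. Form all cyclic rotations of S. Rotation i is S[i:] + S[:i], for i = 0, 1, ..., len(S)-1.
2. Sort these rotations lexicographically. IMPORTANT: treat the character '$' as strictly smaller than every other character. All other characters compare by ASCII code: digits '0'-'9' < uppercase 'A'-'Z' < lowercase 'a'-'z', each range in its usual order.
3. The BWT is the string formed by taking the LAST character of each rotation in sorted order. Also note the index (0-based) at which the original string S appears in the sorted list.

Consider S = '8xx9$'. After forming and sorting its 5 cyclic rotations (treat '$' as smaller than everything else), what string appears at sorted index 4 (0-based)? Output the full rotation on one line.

Answer: xx9$8

Derivation:
All 5 rotations (rotation i = S[i:]+S[:i]):
  rot[0] = 8xx9$
  rot[1] = xx9$8
  rot[2] = x9$8x
  rot[3] = 9$8xx
  rot[4] = $8xx9
Sorted (with $ < everything):
  sorted[0] = $8xx9
  sorted[1] = 8xx9$
  sorted[2] = 9$8xx
  sorted[3] = x9$8x
  sorted[4] = xx9$8
sorted[4] = xx9$8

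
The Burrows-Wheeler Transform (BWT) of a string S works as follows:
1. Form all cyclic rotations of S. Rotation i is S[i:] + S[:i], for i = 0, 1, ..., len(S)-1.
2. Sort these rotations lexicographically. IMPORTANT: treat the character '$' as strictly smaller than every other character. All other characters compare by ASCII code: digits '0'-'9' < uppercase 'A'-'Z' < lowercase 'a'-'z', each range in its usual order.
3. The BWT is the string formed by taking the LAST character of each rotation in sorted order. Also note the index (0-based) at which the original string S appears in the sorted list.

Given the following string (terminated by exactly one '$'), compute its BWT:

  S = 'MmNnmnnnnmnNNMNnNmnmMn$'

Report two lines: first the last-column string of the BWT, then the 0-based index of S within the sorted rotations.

All 23 rotations (rotation i = S[i:]+S[:i]):
  rot[0] = MmNnmnnnnmnNNMNnNmnmMn$
  rot[1] = mNnmnnnnmnNNMNnNmnmMn$M
  rot[2] = NnmnnnnmnNNMNnNmnmMn$Mm
  rot[3] = nmnnnnmnNNMNnNmnmMn$MmN
  rot[4] = mnnnnmnNNMNnNmnmMn$MmNn
  rot[5] = nnnnmnNNMNnNmnmMn$MmNnm
  rot[6] = nnnmnNNMNnNmnmMn$MmNnmn
  rot[7] = nnmnNNMNnNmnmMn$MmNnmnn
  rot[8] = nmnNNMNnNmnmMn$MmNnmnnn
  rot[9] = mnNNMNnNmnmMn$MmNnmnnnn
  rot[10] = nNNMNnNmnmMn$MmNnmnnnnm
  rot[11] = NNMNnNmnmMn$MmNnmnnnnmn
  rot[12] = NMNnNmnmMn$MmNnmnnnnmnN
  rot[13] = MNnNmnmMn$MmNnmnnnnmnNN
  rot[14] = NnNmnmMn$MmNnmnnnnmnNNM
  rot[15] = nNmnmMn$MmNnmnnnnmnNNMN
  rot[16] = NmnmMn$MmNnmnnnnmnNNMNn
  rot[17] = mnmMn$MmNnmnnnnmnNNMNnN
  rot[18] = nmMn$MmNnmnnnnmnNNMNnNm
  rot[19] = mMn$MmNnmnnnnmnNNMNnNmn
  rot[20] = Mn$MmNnmnnnnmnNNMNnNmnm
  rot[21] = n$MmNnmnnnnmnNNMNnNmnmM
  rot[22] = $MmNnmnnnnmnNNMNnNmnmMn
Sorted (with $ < everything):
  sorted[0] = $MmNnmnnnnmnNNMNnNmnmMn  (last char: 'n')
  sorted[1] = MNnNmnmMn$MmNnmnnnnmnNN  (last char: 'N')
  sorted[2] = MmNnmnnnnmnNNMNnNmnmMn$  (last char: '$')
  sorted[3] = Mn$MmNnmnnnnmnNNMNnNmnm  (last char: 'm')
  sorted[4] = NMNnNmnmMn$MmNnmnnnnmnN  (last char: 'N')
  sorted[5] = NNMNnNmnmMn$MmNnmnnnnmn  (last char: 'n')
  sorted[6] = NmnmMn$MmNnmnnnnmnNNMNn  (last char: 'n')
  sorted[7] = NnNmnmMn$MmNnmnnnnmnNNM  (last char: 'M')
  sorted[8] = NnmnnnnmnNNMNnNmnmMn$Mm  (last char: 'm')
  sorted[9] = mMn$MmNnmnnnnmnNNMNnNmn  (last char: 'n')
  sorted[10] = mNnmnnnnmnNNMNnNmnmMn$M  (last char: 'M')
  sorted[11] = mnNNMNnNmnmMn$MmNnmnnnn  (last char: 'n')
  sorted[12] = mnmMn$MmNnmnnnnmnNNMNnN  (last char: 'N')
  sorted[13] = mnnnnmnNNMNnNmnmMn$MmNn  (last char: 'n')
  sorted[14] = n$MmNnmnnnnmnNNMNnNmnmM  (last char: 'M')
  sorted[15] = nNNMNnNmnmMn$MmNnmnnnnm  (last char: 'm')
  sorted[16] = nNmnmMn$MmNnmnnnnmnNNMN  (last char: 'N')
  sorted[17] = nmMn$MmNnmnnnnmnNNMNnNm  (last char: 'm')
  sorted[18] = nmnNNMNnNmnmMn$MmNnmnnn  (last char: 'n')
  sorted[19] = nmnnnnmnNNMNnNmnmMn$MmN  (last char: 'N')
  sorted[20] = nnmnNNMNnNmnmMn$MmNnmnn  (last char: 'n')
  sorted[21] = nnnmnNNMNnNmnmMn$MmNnmn  (last char: 'n')
  sorted[22] = nnnnmnNNMNnNmnmMn$MmNnm  (last char: 'm')
Last column: nN$mNnnMmnMnNnMmNmnNnnm
Original string S is at sorted index 2

Answer: nN$mNnnMmnMnNnMmNmnNnnm
2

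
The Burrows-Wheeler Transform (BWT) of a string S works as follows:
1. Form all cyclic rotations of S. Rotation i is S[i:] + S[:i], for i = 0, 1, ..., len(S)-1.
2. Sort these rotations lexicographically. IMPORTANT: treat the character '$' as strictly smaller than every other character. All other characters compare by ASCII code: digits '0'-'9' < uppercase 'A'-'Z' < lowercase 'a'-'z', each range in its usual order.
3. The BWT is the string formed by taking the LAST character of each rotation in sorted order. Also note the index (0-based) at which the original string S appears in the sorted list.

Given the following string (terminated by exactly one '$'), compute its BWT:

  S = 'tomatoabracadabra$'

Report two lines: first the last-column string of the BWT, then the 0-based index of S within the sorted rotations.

All 18 rotations (rotation i = S[i:]+S[:i]):
  rot[0] = tomatoabracadabra$
  rot[1] = omatoabracadabra$t
  rot[2] = matoabracadabra$to
  rot[3] = atoabracadabra$tom
  rot[4] = toabracadabra$toma
  rot[5] = oabracadabra$tomat
  rot[6] = abracadabra$tomato
  rot[7] = bracadabra$tomatoa
  rot[8] = racadabra$tomatoab
  rot[9] = acadabra$tomatoabr
  rot[10] = cadabra$tomatoabra
  rot[11] = adabra$tomatoabrac
  rot[12] = dabra$tomatoabraca
  rot[13] = abra$tomatoabracad
  rot[14] = bra$tomatoabracada
  rot[15] = ra$tomatoabracadab
  rot[16] = a$tomatoabracadabr
  rot[17] = $tomatoabracadabra
Sorted (with $ < everything):
  sorted[0] = $tomatoabracadabra  (last char: 'a')
  sorted[1] = a$tomatoabracadabr  (last char: 'r')
  sorted[2] = abra$tomatoabracad  (last char: 'd')
  sorted[3] = abracadabra$tomato  (last char: 'o')
  sorted[4] = acadabra$tomatoabr  (last char: 'r')
  sorted[5] = adabra$tomatoabrac  (last char: 'c')
  sorted[6] = atoabracadabra$tom  (last char: 'm')
  sorted[7] = bra$tomatoabracada  (last char: 'a')
  sorted[8] = bracadabra$tomatoa  (last char: 'a')
  sorted[9] = cadabra$tomatoabra  (last char: 'a')
  sorted[10] = dabra$tomatoabraca  (last char: 'a')
  sorted[11] = matoabracadabra$to  (last char: 'o')
  sorted[12] = oabracadabra$tomat  (last char: 't')
  sorted[13] = omatoabracadabra$t  (last char: 't')
  sorted[14] = ra$tomatoabracadab  (last char: 'b')
  sorted[15] = racadabra$tomatoab  (last char: 'b')
  sorted[16] = toabracadabra$toma  (last char: 'a')
  sorted[17] = tomatoabracadabra$  (last char: '$')
Last column: ardorcmaaaaottbba$
Original string S is at sorted index 17

Answer: ardorcmaaaaottbba$
17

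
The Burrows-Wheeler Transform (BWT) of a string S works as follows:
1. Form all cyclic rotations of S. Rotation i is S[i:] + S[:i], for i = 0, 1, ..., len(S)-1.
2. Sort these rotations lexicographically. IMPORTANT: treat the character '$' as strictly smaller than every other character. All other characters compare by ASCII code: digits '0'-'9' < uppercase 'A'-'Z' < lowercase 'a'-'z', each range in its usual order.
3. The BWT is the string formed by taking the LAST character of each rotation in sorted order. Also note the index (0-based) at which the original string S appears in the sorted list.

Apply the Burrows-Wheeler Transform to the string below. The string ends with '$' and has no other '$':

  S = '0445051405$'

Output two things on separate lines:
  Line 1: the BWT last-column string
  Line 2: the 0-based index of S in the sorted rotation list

All 11 rotations (rotation i = S[i:]+S[:i]):
  rot[0] = 0445051405$
  rot[1] = 445051405$0
  rot[2] = 45051405$04
  rot[3] = 5051405$044
  rot[4] = 051405$0445
  rot[5] = 51405$04450
  rot[6] = 1405$044505
  rot[7] = 405$0445051
  rot[8] = 05$04450514
  rot[9] = 5$044505140
  rot[10] = $0445051405
Sorted (with $ < everything):
  sorted[0] = $0445051405  (last char: '5')
  sorted[1] = 0445051405$  (last char: '$')
  sorted[2] = 05$04450514  (last char: '4')
  sorted[3] = 051405$0445  (last char: '5')
  sorted[4] = 1405$044505  (last char: '5')
  sorted[5] = 405$0445051  (last char: '1')
  sorted[6] = 445051405$0  (last char: '0')
  sorted[7] = 45051405$04  (last char: '4')
  sorted[8] = 5$044505140  (last char: '0')
  sorted[9] = 5051405$044  (last char: '4')
  sorted[10] = 51405$04450  (last char: '0')
Last column: 5$455104040
Original string S is at sorted index 1

Answer: 5$455104040
1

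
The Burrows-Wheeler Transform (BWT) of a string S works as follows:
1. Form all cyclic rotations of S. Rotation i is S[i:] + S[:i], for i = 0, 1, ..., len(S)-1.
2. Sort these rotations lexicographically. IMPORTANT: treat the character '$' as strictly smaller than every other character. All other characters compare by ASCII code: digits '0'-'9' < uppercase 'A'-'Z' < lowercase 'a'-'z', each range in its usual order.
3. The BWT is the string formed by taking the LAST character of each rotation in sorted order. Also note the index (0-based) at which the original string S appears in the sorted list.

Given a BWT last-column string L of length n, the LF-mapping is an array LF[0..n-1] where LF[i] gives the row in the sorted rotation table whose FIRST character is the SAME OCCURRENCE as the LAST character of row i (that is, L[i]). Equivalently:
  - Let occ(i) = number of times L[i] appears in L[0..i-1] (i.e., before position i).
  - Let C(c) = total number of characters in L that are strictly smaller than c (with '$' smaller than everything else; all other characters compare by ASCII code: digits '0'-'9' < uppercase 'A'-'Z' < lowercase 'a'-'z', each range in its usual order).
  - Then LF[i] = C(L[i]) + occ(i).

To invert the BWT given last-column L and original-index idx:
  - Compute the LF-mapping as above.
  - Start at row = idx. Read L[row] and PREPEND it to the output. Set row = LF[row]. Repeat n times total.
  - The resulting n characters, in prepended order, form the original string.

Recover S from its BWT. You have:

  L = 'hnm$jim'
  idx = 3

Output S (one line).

Answer: jmimnh$

Derivation:
LF mapping: 1 6 4 0 3 2 5
Walk LF starting at row 3, prepending L[row]:
  step 1: row=3, L[3]='$', prepend. Next row=LF[3]=0
  step 2: row=0, L[0]='h', prepend. Next row=LF[0]=1
  step 3: row=1, L[1]='n', prepend. Next row=LF[1]=6
  step 4: row=6, L[6]='m', prepend. Next row=LF[6]=5
  step 5: row=5, L[5]='i', prepend. Next row=LF[5]=2
  step 6: row=2, L[2]='m', prepend. Next row=LF[2]=4
  step 7: row=4, L[4]='j', prepend. Next row=LF[4]=3
Reversed output: jmimnh$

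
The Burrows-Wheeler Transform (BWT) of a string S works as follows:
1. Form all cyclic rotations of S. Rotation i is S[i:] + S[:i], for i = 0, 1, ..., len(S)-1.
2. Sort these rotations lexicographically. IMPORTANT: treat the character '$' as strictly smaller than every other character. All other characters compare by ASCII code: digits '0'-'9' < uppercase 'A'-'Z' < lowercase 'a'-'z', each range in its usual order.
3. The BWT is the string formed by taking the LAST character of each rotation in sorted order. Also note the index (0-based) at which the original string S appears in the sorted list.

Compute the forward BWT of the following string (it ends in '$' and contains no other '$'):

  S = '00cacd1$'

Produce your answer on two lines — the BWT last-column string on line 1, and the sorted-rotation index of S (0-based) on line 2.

Answer: 1$0dc0ac
1

Derivation:
All 8 rotations (rotation i = S[i:]+S[:i]):
  rot[0] = 00cacd1$
  rot[1] = 0cacd1$0
  rot[2] = cacd1$00
  rot[3] = acd1$00c
  rot[4] = cd1$00ca
  rot[5] = d1$00cac
  rot[6] = 1$00cacd
  rot[7] = $00cacd1
Sorted (with $ < everything):
  sorted[0] = $00cacd1  (last char: '1')
  sorted[1] = 00cacd1$  (last char: '$')
  sorted[2] = 0cacd1$0  (last char: '0')
  sorted[3] = 1$00cacd  (last char: 'd')
  sorted[4] = acd1$00c  (last char: 'c')
  sorted[5] = cacd1$00  (last char: '0')
  sorted[6] = cd1$00ca  (last char: 'a')
  sorted[7] = d1$00cac  (last char: 'c')
Last column: 1$0dc0ac
Original string S is at sorted index 1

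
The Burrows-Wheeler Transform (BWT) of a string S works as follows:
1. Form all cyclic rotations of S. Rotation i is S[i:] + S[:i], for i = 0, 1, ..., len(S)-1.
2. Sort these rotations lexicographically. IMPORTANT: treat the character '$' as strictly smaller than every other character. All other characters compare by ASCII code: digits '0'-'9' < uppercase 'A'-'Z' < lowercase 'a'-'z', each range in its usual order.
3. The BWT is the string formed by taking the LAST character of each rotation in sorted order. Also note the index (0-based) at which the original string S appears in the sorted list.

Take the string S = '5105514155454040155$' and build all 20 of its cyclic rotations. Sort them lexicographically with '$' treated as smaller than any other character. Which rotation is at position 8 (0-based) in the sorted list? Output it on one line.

All 20 rotations (rotation i = S[i:]+S[:i]):
  rot[0] = 5105514155454040155$
  rot[1] = 105514155454040155$5
  rot[2] = 05514155454040155$51
  rot[3] = 5514155454040155$510
  rot[4] = 514155454040155$5105
  rot[5] = 14155454040155$51055
  rot[6] = 4155454040155$510551
  rot[7] = 155454040155$5105514
  rot[8] = 55454040155$51055141
  rot[9] = 5454040155$510551415
  rot[10] = 454040155$5105514155
  rot[11] = 54040155$51055141554
  rot[12] = 4040155$510551415545
  rot[13] = 040155$5105514155454
  rot[14] = 40155$51055141554540
  rot[15] = 0155$510551415545404
  rot[16] = 155$5105514155454040
  rot[17] = 55$51055141554540401
  rot[18] = 5$510551415545404015
  rot[19] = $5105514155454040155
Sorted (with $ < everything):
  sorted[0] = $5105514155454040155
  sorted[1] = 0155$510551415545404
  sorted[2] = 040155$5105514155454
  sorted[3] = 05514155454040155$51
  sorted[4] = 105514155454040155$5
  sorted[5] = 14155454040155$51055
  sorted[6] = 155$5105514155454040
  sorted[7] = 155454040155$5105514
  sorted[8] = 40155$51055141554540
  sorted[9] = 4040155$510551415545
  sorted[10] = 4155454040155$510551
  sorted[11] = 454040155$5105514155
  sorted[12] = 5$510551415545404015
  sorted[13] = 5105514155454040155$
  sorted[14] = 514155454040155$5105
  sorted[15] = 54040155$51055141554
  sorted[16] = 5454040155$510551415
  sorted[17] = 55$51055141554540401
  sorted[18] = 5514155454040155$510
  sorted[19] = 55454040155$51055141
sorted[8] = 40155$51055141554540

Answer: 40155$51055141554540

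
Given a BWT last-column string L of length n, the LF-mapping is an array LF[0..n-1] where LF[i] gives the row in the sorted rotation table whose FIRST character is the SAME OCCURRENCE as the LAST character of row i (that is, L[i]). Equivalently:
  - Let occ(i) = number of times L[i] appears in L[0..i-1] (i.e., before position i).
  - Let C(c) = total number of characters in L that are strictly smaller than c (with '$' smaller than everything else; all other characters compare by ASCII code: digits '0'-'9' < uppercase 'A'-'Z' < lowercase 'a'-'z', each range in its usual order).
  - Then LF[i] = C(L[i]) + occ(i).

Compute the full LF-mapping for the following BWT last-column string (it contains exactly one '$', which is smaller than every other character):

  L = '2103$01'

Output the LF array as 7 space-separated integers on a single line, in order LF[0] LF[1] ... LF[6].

Char counts: '$':1, '0':2, '1':2, '2':1, '3':1
C (first-col start): C('$')=0, C('0')=1, C('1')=3, C('2')=5, C('3')=6
L[0]='2': occ=0, LF[0]=C('2')+0=5+0=5
L[1]='1': occ=0, LF[1]=C('1')+0=3+0=3
L[2]='0': occ=0, LF[2]=C('0')+0=1+0=1
L[3]='3': occ=0, LF[3]=C('3')+0=6+0=6
L[4]='$': occ=0, LF[4]=C('$')+0=0+0=0
L[5]='0': occ=1, LF[5]=C('0')+1=1+1=2
L[6]='1': occ=1, LF[6]=C('1')+1=3+1=4

Answer: 5 3 1 6 0 2 4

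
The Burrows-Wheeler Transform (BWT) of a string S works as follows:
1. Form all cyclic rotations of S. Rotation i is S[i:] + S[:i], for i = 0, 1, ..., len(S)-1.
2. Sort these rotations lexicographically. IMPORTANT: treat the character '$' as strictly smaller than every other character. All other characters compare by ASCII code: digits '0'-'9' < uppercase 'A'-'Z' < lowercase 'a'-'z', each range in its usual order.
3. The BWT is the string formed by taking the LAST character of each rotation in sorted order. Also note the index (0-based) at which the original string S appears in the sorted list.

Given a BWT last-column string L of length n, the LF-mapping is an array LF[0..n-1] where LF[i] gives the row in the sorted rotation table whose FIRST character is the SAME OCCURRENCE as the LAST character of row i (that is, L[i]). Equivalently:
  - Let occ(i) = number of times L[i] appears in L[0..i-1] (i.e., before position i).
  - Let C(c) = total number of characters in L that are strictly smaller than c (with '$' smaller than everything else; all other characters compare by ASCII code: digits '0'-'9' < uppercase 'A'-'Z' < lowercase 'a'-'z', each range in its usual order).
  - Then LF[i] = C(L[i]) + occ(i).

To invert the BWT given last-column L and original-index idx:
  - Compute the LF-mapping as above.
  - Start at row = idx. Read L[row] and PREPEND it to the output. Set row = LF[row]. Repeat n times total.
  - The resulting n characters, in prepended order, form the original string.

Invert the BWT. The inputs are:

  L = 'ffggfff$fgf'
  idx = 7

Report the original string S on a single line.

Answer: fggffffgff$

Derivation:
LF mapping: 1 2 8 9 3 4 5 0 6 10 7
Walk LF starting at row 7, prepending L[row]:
  step 1: row=7, L[7]='$', prepend. Next row=LF[7]=0
  step 2: row=0, L[0]='f', prepend. Next row=LF[0]=1
  step 3: row=1, L[1]='f', prepend. Next row=LF[1]=2
  step 4: row=2, L[2]='g', prepend. Next row=LF[2]=8
  step 5: row=8, L[8]='f', prepend. Next row=LF[8]=6
  step 6: row=6, L[6]='f', prepend. Next row=LF[6]=5
  step 7: row=5, L[5]='f', prepend. Next row=LF[5]=4
  step 8: row=4, L[4]='f', prepend. Next row=LF[4]=3
  step 9: row=3, L[3]='g', prepend. Next row=LF[3]=9
  step 10: row=9, L[9]='g', prepend. Next row=LF[9]=10
  step 11: row=10, L[10]='f', prepend. Next row=LF[10]=7
Reversed output: fggffffgff$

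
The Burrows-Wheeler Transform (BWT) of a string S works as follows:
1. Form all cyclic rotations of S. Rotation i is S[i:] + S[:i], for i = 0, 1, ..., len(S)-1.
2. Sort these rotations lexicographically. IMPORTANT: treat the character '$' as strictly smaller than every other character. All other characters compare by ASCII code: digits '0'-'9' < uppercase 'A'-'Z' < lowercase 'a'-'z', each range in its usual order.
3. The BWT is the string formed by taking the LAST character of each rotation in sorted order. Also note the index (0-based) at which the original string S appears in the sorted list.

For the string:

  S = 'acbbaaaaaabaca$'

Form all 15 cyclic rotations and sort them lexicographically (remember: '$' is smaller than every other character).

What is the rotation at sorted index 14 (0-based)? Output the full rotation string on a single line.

All 15 rotations (rotation i = S[i:]+S[:i]):
  rot[0] = acbbaaaaaabaca$
  rot[1] = cbbaaaaaabaca$a
  rot[2] = bbaaaaaabaca$ac
  rot[3] = baaaaaabaca$acb
  rot[4] = aaaaaabaca$acbb
  rot[5] = aaaaabaca$acbba
  rot[6] = aaaabaca$acbbaa
  rot[7] = aaabaca$acbbaaa
  rot[8] = aabaca$acbbaaaa
  rot[9] = abaca$acbbaaaaa
  rot[10] = baca$acbbaaaaaa
  rot[11] = aca$acbbaaaaaab
  rot[12] = ca$acbbaaaaaaba
  rot[13] = a$acbbaaaaaabac
  rot[14] = $acbbaaaaaabaca
Sorted (with $ < everything):
  sorted[0] = $acbbaaaaaabaca
  sorted[1] = a$acbbaaaaaabac
  sorted[2] = aaaaaabaca$acbb
  sorted[3] = aaaaabaca$acbba
  sorted[4] = aaaabaca$acbbaa
  sorted[5] = aaabaca$acbbaaa
  sorted[6] = aabaca$acbbaaaa
  sorted[7] = abaca$acbbaaaaa
  sorted[8] = aca$acbbaaaaaab
  sorted[9] = acbbaaaaaabaca$
  sorted[10] = baaaaaabaca$acb
  sorted[11] = baca$acbbaaaaaa
  sorted[12] = bbaaaaaabaca$ac
  sorted[13] = ca$acbbaaaaaaba
  sorted[14] = cbbaaaaaabaca$a
sorted[14] = cbbaaaaaabaca$a

Answer: cbbaaaaaabaca$a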